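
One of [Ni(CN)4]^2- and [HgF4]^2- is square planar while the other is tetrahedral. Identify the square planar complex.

For [Ni(CN)4]^2-: Ligand charges: each cyanide is −1. With an overall charge of −2 the nickel centre must be in the +2 oxidation state. Nickel is a group-10 element; Ni(II) is therefore d⁸. Cyanide is a strong-field ligand (high in the spectrochemical series). A 3d d⁸ ion with strong-field ligands gains enough CFSE to favour square planar over tetrahedral. → square planar.
For [HgF4]^2-: Summing ligand charges against the −2 overall charge gives an oxidation state of +2 for mercury. Group 12 minus oxidation state 2 gives a d¹⁰ configuration. A d¹⁰ ion has no crystal-field stabilisation preference between square planar and tetrahedral, so four ligands adopt the sterically favoured tetrahedral geometry. → tetrahedral.

[Ni(CN)4]^2-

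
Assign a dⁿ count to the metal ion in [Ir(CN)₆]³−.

d6

Ligand charges: each cyanide is −1. With an overall charge of −3 the iridium centre must be in the +3 oxidation state.
Ir sits in group 9, so the d-electron count is 9 − 3 = 6.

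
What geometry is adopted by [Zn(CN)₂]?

Ligand charges: each cyanide is −1. With an overall charge of 0 the zinc centre must be in the +2 oxidation state.
Zn sits in group 12, so the d-electron count is 12 − 2 = 10.
Coordination number: 2.
A d¹⁰ ion with only two ligands adopts a linear arrangement (sp hybridisation; no CFSE preference).

linear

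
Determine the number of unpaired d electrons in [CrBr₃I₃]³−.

Summing ligand charges against the −3 overall charge gives an oxidation state of +3 for chromium.
Cr sits in group 6, so the d-electron count is 6 − 3 = 3.
In an octahedral field the d³ configuration is t₂g³e_g⁰ (only one arrangement possible), giving 3 unpaired electrons.

3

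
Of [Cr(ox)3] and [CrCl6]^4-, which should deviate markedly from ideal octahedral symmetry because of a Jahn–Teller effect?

[CrCl6]^4-

[Cr(ox)3]: Summing ligand charges against the 0 overall charge gives an oxidation state of +6 for chromium. Chromium is a group-6 element; Cr(VI) is therefore d⁰. The d⁰ configuration leaves the e_g set evenly filled (or empty) — no strong Jahn–Teller driving force.
[CrCl6]^4-: Ligand charges: each chloride is −1. With an overall charge of −4 the chromium centre must be in the +2 oxidation state. Chromium is a group-6 element; Cr(II) is therefore d⁴. Chloride is a weak-field ligand for a first-row metal, so the complex is high-spin. The t₂g³e_g¹ (high-spin) configuration has an unevenly filled e_g set; the Jahn–Teller theorem predicts a tetragonal distortion (typically axial elongation) to lift the degeneracy.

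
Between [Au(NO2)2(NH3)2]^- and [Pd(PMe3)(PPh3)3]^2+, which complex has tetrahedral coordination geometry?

For [Au(NO2)2(NH3)2]^-: Each nitro (N-bound nitrite) is −1; ammonia is neutral; balancing the −1 overall charge requires Au(I). Gold is a group-11 element; Au(I) is therefore d¹⁰. A d¹⁰ ion has no crystal-field stabilisation preference between square planar and tetrahedral, so four ligands adopt the sterically favoured tetrahedral geometry. → tetrahedral.
For [Pd(PMe3)(PPh3)3]^2+: Summing ligand charges against the +2 overall charge gives an oxidation state of +2 for palladium. Group 10 minus oxidation state 2 gives a d⁸ configuration. A 4d d⁸ ion has a large crystal-field splitting; square planar leaves the high-energy d_{x²−y²} orbital empty and maximises CFSE. → square planar.

[Au(NO2)2(NH3)2]^-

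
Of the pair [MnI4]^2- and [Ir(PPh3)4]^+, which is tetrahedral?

[MnI4]^2-

For [MnI4]^2-: Ligand charges: each iodide is −1. With an overall charge of −2 the manganese centre must be in the +2 oxidation state. Group 7 minus oxidation state 2 gives a d⁵ configuration. A high-spin d⁵ ion has zero CFSE in either geometry, so four ligands adopt the sterically favoured tetrahedral geometry. → tetrahedral.
For [Ir(PPh3)4]^+: Ligand charges: triphenylphosphine is neutral. With an overall charge of +1 the iridium centre must be in the +1 oxidation state. Group 9 minus oxidation state 1 gives a d⁸ configuration. A 5d d⁸ ion has a large crystal-field splitting; square planar leaves the high-energy d_{x²−y²} orbital empty and maximises CFSE. → square planar.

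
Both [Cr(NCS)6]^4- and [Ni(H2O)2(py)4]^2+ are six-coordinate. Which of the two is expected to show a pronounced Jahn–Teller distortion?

[Cr(NCS)6]^4-

[Cr(NCS)6]^4-: Each isothiocyanate is −1; balancing the −4 overall charge requires Cr(II). Group 6 minus oxidation state 2 gives a d⁴ configuration. Isothiocyanate is a weak-field ligand for a first-row metal, so the complex is high-spin. The t₂g³e_g¹ (high-spin) configuration has an unevenly filled e_g set; the Jahn–Teller theorem predicts a tetragonal distortion (typically axial elongation) to lift the degeneracy.
[Ni(H2O)2(py)4]^2+: Summing ligand charges against the +2 overall charge gives an oxidation state of +2 for nickel. Nickel is a group-10 element; Ni(II) is therefore d⁸. The d⁸ configuration leaves the e_g set evenly filled (or empty) — no strong Jahn–Teller driving force.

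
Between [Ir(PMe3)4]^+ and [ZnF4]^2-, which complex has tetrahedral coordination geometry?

[ZnF4]^2-

For [Ir(PMe3)4]^+: Summing ligand charges against the +1 overall charge gives an oxidation state of +1 for iridium. Ir sits in group 9, so the d-electron count is 9 − 1 = 8. A 5d d⁸ ion has a large crystal-field splitting; square planar leaves the high-energy d_{x²−y²} orbital empty and maximises CFSE. → square planar.
For [ZnF4]^2-: Each fluoride is −1; balancing the −2 overall charge requires Zn(II). Zinc is a group-12 element; Zn(II) is therefore d¹⁰. A d¹⁰ ion has no crystal-field stabilisation preference between square planar and tetrahedral, so four ligands adopt the sterically favoured tetrahedral geometry. → tetrahedral.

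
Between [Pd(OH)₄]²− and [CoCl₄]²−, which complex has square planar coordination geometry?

[Pd(OH)₄]²−

For [Pd(OH)₄]²−: Ligand charges: each hydroxide is −1. With an overall charge of −2 the palladium centre must be in the +2 oxidation state. Group 10 minus oxidation state 2 gives a d⁸ configuration. A 4d d⁸ ion has a large crystal-field splitting; square planar leaves the high-energy d_{x²−y²} orbital empty and maximises CFSE. → square planar.
For [CoCl₄]²−: Each chloride is −1; balancing the −2 overall charge requires Co(II). Group 9 minus oxidation state 2 gives a d⁷ configuration. For a high-spin 3d d⁷ ion with weak-field ligands the small Δₜ gives little square-planar CFSE advantage, so four ligands adopt the sterically favoured tetrahedral geometry. → tetrahedral.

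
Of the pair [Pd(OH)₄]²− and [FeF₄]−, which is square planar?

For [Pd(OH)₄]²−: Each hydroxide is −1; balancing the −2 overall charge requires Pd(II). Palladium is a group-10 element; Pd(II) is therefore d⁸. A 4d d⁸ ion has a large crystal-field splitting; square planar leaves the high-energy d_{x²−y²} orbital empty and maximises CFSE. → square planar.
For [FeF₄]−: Summing ligand charges against the −1 overall charge gives an oxidation state of +3 for iron. Group 8 minus oxidation state 3 gives a d⁵ configuration. A high-spin d⁵ ion has zero CFSE in either geometry, so four ligands adopt the sterically favoured tetrahedral geometry. → tetrahedral.

[Pd(OH)₄]²−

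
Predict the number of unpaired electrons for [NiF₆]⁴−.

Each fluoride is −1; balancing the −4 overall charge requires Ni(II).
Ni sits in group 10, so the d-electron count is 10 − 2 = 8.
In an octahedral field the d⁸ configuration is t₂g⁶e_g² (only one arrangement possible), giving 2 unpaired electrons.

2 unpaired electrons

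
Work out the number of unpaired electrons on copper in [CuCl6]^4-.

Summing ligand charges against the −4 overall charge gives an oxidation state of +2 for copper.
Copper is a group-11 element; Cu(II) is therefore d⁹.
In an octahedral field the d⁹ configuration is t₂g⁶e_g³ (only one arrangement possible), giving 1 unpaired electron.

1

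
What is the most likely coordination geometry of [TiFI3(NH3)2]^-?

Summing ligand charges against the −1 overall charge gives an oxidation state of +3 for titanium.
Group 4 minus oxidation state 3 gives a d¹ configuration.
Coordination number: 6.
Six donors around a single metal centre give an octahedral coordination sphere.

octahedral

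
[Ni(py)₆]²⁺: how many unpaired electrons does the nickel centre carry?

2 unpaired electrons

Ligand charges: pyridine is neutral. With an overall charge of +2 the nickel centre must be in the +2 oxidation state.
Nickel is a group-10 element; Ni(II) is therefore d⁸.
In an octahedral field the d⁸ configuration is t₂g⁶e_g² (only one arrangement possible), giving 2 unpaired electrons.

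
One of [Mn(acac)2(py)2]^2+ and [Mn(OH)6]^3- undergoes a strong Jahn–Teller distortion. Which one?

[Mn(acac)2(py)2]^2+: Summing ligand charges against the +2 overall charge gives an oxidation state of +4 for manganese. Manganese is a group-7 element; Mn(IV) is therefore d³. The d³ configuration leaves the e_g set evenly filled (or empty) — no strong Jahn–Teller driving force.
[Mn(OH)6]^3-: Summing ligand charges against the −3 overall charge gives an oxidation state of +3 for manganese. Mn sits in group 7, so the d-electron count is 7 − 3 = 4. Hydroxide is a weak-field ligand for a first-row metal, so the complex is high-spin. The t₂g³e_g¹ (high-spin) configuration has an unevenly filled e_g set; the Jahn–Teller theorem predicts a tetragonal distortion (typically axial elongation) to lift the degeneracy.

[Mn(OH)6]^3-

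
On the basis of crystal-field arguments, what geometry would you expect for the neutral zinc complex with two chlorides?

Summing ligand charges against the 0 overall charge gives an oxidation state of +2 for zinc.
Zinc is a group-12 element; Zn(II) is therefore d¹⁰.
Coordination number: 2.
A d¹⁰ ion with only two ligands adopts a linear arrangement (sp hybridisation; no CFSE preference).

linear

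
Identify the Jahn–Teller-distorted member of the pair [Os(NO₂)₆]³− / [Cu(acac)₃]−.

[Cu(acac)₃]−

[Os(NO₂)₆]³−: Each nitro (N-bound nitrite) is −1; balancing the −3 overall charge requires Os(III). Osmium is a group-8 element; Os(III) is therefore d⁵. A 5d ion has a large Δₒ and is invariably low-spin. The d⁵ configuration leaves the e_g set evenly filled (or empty) — no strong Jahn–Teller driving force.
[Cu(acac)₃]−: Summing ligand charges against the −1 overall charge gives an oxidation state of +2 for copper. Copper is a group-11 element; Cu(II) is therefore d⁹. The t₂g⁶e_g³ configuration has an unevenly filled e_g set; the Jahn–Teller theorem predicts a tetragonal distortion (typically axial elongation) to lift the degeneracy.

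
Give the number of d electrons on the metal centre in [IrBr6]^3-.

Each bromide is −1; balancing the −3 overall charge requires Ir(III).
Iridium is a group-9 element; Ir(III) is therefore d⁶.

d⁶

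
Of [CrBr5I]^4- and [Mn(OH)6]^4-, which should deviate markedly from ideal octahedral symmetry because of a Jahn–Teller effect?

[CrBr5I]^4-: Summing ligand charges against the −4 overall charge gives an oxidation state of +2 for chromium. Chromium is a group-6 element; Cr(II) is therefore d⁴. Bromide and iodide are weak-field ligands for a first-row metal, so the complex is high-spin. The t₂g³e_g¹ (high-spin) configuration has an unevenly filled e_g set; the Jahn–Teller theorem predicts a tetragonal distortion (typically axial elongation) to lift the degeneracy.
[Mn(OH)6]^4-: Summing ligand charges against the −4 overall charge gives an oxidation state of +2 for manganese. Mn sits in group 7, so the d-electron count is 7 − 2 = 5. Hydroxide is a weak-field ligand for a first-row metal, so the complex is high-spin. The d⁵ configuration leaves the e_g set evenly filled (or empty) — no strong Jahn–Teller driving force.

[CrBr5I]^4-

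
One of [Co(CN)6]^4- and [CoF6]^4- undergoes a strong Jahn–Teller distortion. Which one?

[Co(CN)6]^4-

[Co(CN)6]^4-: Summing ligand charges against the −4 overall charge gives an oxidation state of +2 for cobalt. Group 9 minus oxidation state 2 gives a d⁷ configuration. Cyanide is a strong-field ligand (high in the spectrochemical series) for a first-row metal, so the complex is low-spin. The t₂g⁶e_g¹ (low-spin) configuration has an unevenly filled e_g set; the Jahn–Teller theorem predicts a tetragonal distortion (typically axial elongation) to lift the degeneracy.
[CoF6]^4-: Ligand charges: each fluoride is −1. With an overall charge of −4 the cobalt centre must be in the +2 oxidation state. Co sits in group 9, so the d-electron count is 9 − 2 = 7. Fluoride is a weak-field ligand for a first-row metal, so the complex is high-spin. The d⁷ configuration leaves the e_g set evenly filled (or empty) — no strong Jahn–Teller driving force.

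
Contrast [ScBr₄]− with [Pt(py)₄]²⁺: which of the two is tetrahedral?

For [ScBr₄]−: Summing ligand charges against the −1 overall charge gives an oxidation state of +3 for scandium. Sc sits in group 3, so the d-electron count is 3 − 3 = 0. A d⁰ ion has no crystal-field stabilisation preference between square planar and tetrahedral, so four ligands adopt the sterically favoured tetrahedral geometry. → tetrahedral.
For [Pt(py)₄]²⁺: Summing ligand charges against the +2 overall charge gives an oxidation state of +2 for platinum. Pt sits in group 10, so the d-electron count is 10 − 2 = 8. A 5d d⁸ ion has a large crystal-field splitting; square planar leaves the high-energy d_{x²−y²} orbital empty and maximises CFSE. → square planar.

[ScBr₄]−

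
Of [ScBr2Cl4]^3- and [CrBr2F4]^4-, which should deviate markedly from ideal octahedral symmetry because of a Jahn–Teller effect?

[ScBr2Cl4]^3-: Each bromide is −1; each chloride is −1; balancing the −3 overall charge requires Sc(III). Scandium is a group-3 element; Sc(III) is therefore d⁰. The d⁰ configuration leaves the e_g set evenly filled (or empty) — no strong Jahn–Teller driving force.
[CrBr2F4]^4-: Each bromide is −1; each fluoride is −1; balancing the −4 overall charge requires Cr(II). Chromium is a group-6 element; Cr(II) is therefore d⁴. Bromide and fluoride are weak-field ligands for a first-row metal, so the complex is high-spin. The t₂g³e_g¹ (high-spin) configuration has an unevenly filled e_g set; the Jahn–Teller theorem predicts a tetragonal distortion (typically axial elongation) to lift the degeneracy.

[CrBr2F4]^4-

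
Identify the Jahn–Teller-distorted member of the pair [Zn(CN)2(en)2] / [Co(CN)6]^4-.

[Zn(CN)2(en)2]: Summing ligand charges against the 0 overall charge gives an oxidation state of +2 for zinc. Zn sits in group 12, so the d-electron count is 12 − 2 = 10. The d¹⁰ configuration leaves the e_g set evenly filled (or empty) — no strong Jahn–Teller driving force.
[Co(CN)6]^4-: Summing ligand charges against the −4 overall charge gives an oxidation state of +2 for cobalt. Group 9 minus oxidation state 2 gives a d⁷ configuration. Cyanide is a strong-field ligand (high in the spectrochemical series) for a first-row metal, so the complex is low-spin. The t₂g⁶e_g¹ (low-spin) configuration has an unevenly filled e_g set; the Jahn–Teller theorem predicts a tetragonal distortion (typically axial elongation) to lift the degeneracy.

[Co(CN)6]^4-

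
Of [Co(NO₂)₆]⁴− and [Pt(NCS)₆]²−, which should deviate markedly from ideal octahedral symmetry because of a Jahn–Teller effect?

[Co(NO₂)₆]⁴−

[Co(NO₂)₆]⁴−: Ligand charges: each nitro (N-bound nitrite) is −1. With an overall charge of −4 the cobalt centre must be in the +2 oxidation state. Cobalt is a group-9 element; Co(II) is therefore d⁷. Nitro (N-bound nitrite) is a strong-field ligand (high in the spectrochemical series) for a first-row metal, so the complex is low-spin. The t₂g⁶e_g¹ (low-spin) configuration has an unevenly filled e_g set; the Jahn–Teller theorem predicts a tetragonal distortion (typically axial elongation) to lift the degeneracy.
[Pt(NCS)₆]²−: Each isothiocyanate is −1; balancing the −2 overall charge requires Pt(IV). Group 10 minus oxidation state 4 gives a d⁶ configuration. A 5d ion has a large Δₒ and is invariably low-spin. The d⁶ configuration leaves the e_g set evenly filled (or empty) — no strong Jahn–Teller driving force.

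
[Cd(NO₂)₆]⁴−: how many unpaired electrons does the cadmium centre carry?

0

Each nitro (N-bound nitrite) is −1; balancing the −4 overall charge requires Cd(II).
Group 12 minus oxidation state 2 gives a d¹⁰ configuration.
In an octahedral field the d¹⁰ configuration is t₂g⁶e_g⁴, giving 0 unpaired electrons.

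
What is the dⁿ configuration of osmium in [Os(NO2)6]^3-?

d⁵

Summing ligand charges against the −3 overall charge gives an oxidation state of +3 for osmium.
Osmium is a group-8 element; Os(III) is therefore d⁵.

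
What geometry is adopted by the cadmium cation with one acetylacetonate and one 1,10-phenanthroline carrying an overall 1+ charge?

tetrahedral

Summing ligand charges against the +1 overall charge gives an oxidation state of +2 for cadmium.
Cd sits in group 12, so the d-electron count is 12 − 2 = 10.
Counting donor atoms: 1×acetylacetonate (bidentate) → 2 donors; 1×1,10-phenanthroline (bidentate) → 2 donors. Coordination number = 4.
A d¹⁰ ion has no crystal-field stabilisation preference between square planar and tetrahedral, so four ligands adopt the sterically favoured tetrahedral geometry.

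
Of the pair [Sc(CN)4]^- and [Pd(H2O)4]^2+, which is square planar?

[Pd(H2O)4]^2+

For [Sc(CN)4]^-: Summing ligand charges against the −1 overall charge gives an oxidation state of +3 for scandium. Sc sits in group 3, so the d-electron count is 3 − 3 = 0. A d⁰ ion has no crystal-field stabilisation preference between square planar and tetrahedral, so four ligands adopt the sterically favoured tetrahedral geometry. → tetrahedral.
For [Pd(H2O)4]^2+: Summing ligand charges against the +2 overall charge gives an oxidation state of +2 for palladium. Pd sits in group 10, so the d-electron count is 10 − 2 = 8. A 4d d⁸ ion has a large crystal-field splitting; square planar leaves the high-energy d_{x²−y²} orbital empty and maximises CFSE. → square planar.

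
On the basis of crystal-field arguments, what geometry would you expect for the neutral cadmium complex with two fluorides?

linear

Ligand charges: each fluoride is −1. With an overall charge of 0 the cadmium centre must be in the +2 oxidation state.
Cd sits in group 12, so the d-electron count is 12 − 2 = 10.
Coordination number: 2.
A d¹⁰ ion with only two ligands adopts a linear arrangement (sp hybridisation; no CFSE preference).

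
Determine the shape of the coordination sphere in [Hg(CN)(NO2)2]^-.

trigonal planar

Each cyanide is −1; each nitro (N-bound nitrite) is −1; balancing the −1 overall charge requires Hg(II).
Group 12 minus oxidation state 2 gives a d¹⁰ configuration.
Coordination number: 3.
Three ligands around a d¹⁰ centre minimise repulsion in a trigonal-planar arrangement.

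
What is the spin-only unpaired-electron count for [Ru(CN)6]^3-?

Each cyanide is −1; balancing the −3 overall charge requires Ru(III).
Group 8 minus oxidation state 3 gives a d⁵ configuration.
The spin state decides the count: a 4d ion has a large Δₒ and is invariably low-spin.
An octahedral low-spin d⁵ ion is t₂g⁵e_g⁰, giving 1 unpaired electron.

1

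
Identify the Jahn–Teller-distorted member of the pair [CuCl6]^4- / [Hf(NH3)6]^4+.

[CuCl6]^4-: Ligand charges: each chloride is −1. With an overall charge of −4 the copper centre must be in the +2 oxidation state. Group 11 minus oxidation state 2 gives a d⁹ configuration. The t₂g⁶e_g³ configuration has an unevenly filled e_g set; the Jahn–Teller theorem predicts a tetragonal distortion (typically axial elongation) to lift the degeneracy.
[Hf(NH3)6]^4+: Ammonia is neutral; balancing the +4 overall charge requires Hf(IV). Hafnium is a group-4 element; Hf(IV) is therefore d⁰. The d⁰ configuration leaves the e_g set evenly filled (or empty) — no strong Jahn–Teller driving force.

[CuCl6]^4-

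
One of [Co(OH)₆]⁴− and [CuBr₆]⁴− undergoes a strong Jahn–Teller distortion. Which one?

[CuBr₆]⁴−

[Co(OH)₆]⁴−: Each hydroxide is −1; balancing the −4 overall charge requires Co(II). Cobalt is a group-9 element; Co(II) is therefore d⁷. Hydroxide is a weak-field ligand for a first-row metal, so the complex is high-spin. The d⁷ configuration leaves the e_g set evenly filled (or empty) — no strong Jahn–Teller driving force.
[CuBr₆]⁴−: Summing ligand charges against the −4 overall charge gives an oxidation state of +2 for copper. Copper is a group-11 element; Cu(II) is therefore d⁹. The t₂g⁶e_g³ configuration has an unevenly filled e_g set; the Jahn–Teller theorem predicts a tetragonal distortion (typically axial elongation) to lift the degeneracy.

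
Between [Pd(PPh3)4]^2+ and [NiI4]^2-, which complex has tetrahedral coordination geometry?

[NiI4]^2-

For [Pd(PPh3)4]^2+: Ligand charges: triphenylphosphine is neutral. With an overall charge of +2 the palladium centre must be in the +2 oxidation state. Palladium is a group-10 element; Pd(II) is therefore d⁸. A 4d d⁸ ion has a large crystal-field splitting; square planar leaves the high-energy d_{x²−y²} orbital empty and maximises CFSE. → square planar.
For [NiI4]^2-: Summing ligand charges against the −2 overall charge gives an oxidation state of +2 for nickel. Group 10 minus oxidation state 2 gives a d⁸ configuration. Iodide is a weak-field ligand. With weak-field ligands the CFSE gain from square planar is small, so a 3d d⁸ ion takes the sterically preferred tetrahedral geometry. → tetrahedral.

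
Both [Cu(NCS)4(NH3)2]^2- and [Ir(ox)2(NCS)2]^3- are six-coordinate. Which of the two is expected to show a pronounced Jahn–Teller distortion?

[Cu(NCS)4(NH3)2]^2-: Each isothiocyanate is −1; ammonia is neutral; balancing the −2 overall charge requires Cu(II). Group 11 minus oxidation state 2 gives a d⁹ configuration. The t₂g⁶e_g³ configuration has an unevenly filled e_g set; the Jahn–Teller theorem predicts a tetragonal distortion (typically axial elongation) to lift the degeneracy.
[Ir(ox)2(NCS)2]^3-: Each oxalate is −2; each isothiocyanate is −1; balancing the −3 overall charge requires Ir(III). Ir sits in group 9, so the d-electron count is 9 − 3 = 6. A 5d ion has a large Δₒ and is invariably low-spin. The d⁶ configuration leaves the e_g set evenly filled (or empty) — no strong Jahn–Teller driving force.

[Cu(NCS)4(NH3)2]^2-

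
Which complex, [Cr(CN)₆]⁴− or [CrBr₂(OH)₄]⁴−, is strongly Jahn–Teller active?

[Cr(CN)₆]⁴−: Each cyanide is −1; balancing the −4 overall charge requires Cr(II). Chromium is a group-6 element; Cr(II) is therefore d⁴. Cyanide is a strong-field ligand (high in the spectrochemical series) for a first-row metal, so the complex is low-spin. The d⁴ configuration leaves the e_g set evenly filled (or empty) — no strong Jahn–Teller driving force.
[CrBr₂(OH)₄]⁴−: Summing ligand charges against the −4 overall charge gives an oxidation state of +2 for chromium. Group 6 minus oxidation state 2 gives a d⁴ configuration. Bromide and hydroxide are weak-field ligands for a first-row metal, so the complex is high-spin. The t₂g³e_g¹ (high-spin) configuration has an unevenly filled e_g set; the Jahn–Teller theorem predicts a tetragonal distortion (typically axial elongation) to lift the degeneracy.

[CrBr₂(OH)₄]⁴−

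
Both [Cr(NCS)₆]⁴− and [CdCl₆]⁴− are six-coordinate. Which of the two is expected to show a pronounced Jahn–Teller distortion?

[Cr(NCS)₆]⁴−: Ligand charges: each isothiocyanate is −1. With an overall charge of −4 the chromium centre must be in the +2 oxidation state. Chromium is a group-6 element; Cr(II) is therefore d⁴. Isothiocyanate is a weak-field ligand for a first-row metal, so the complex is high-spin. The t₂g³e_g¹ (high-spin) configuration has an unevenly filled e_g set; the Jahn–Teller theorem predicts a tetragonal distortion (typically axial elongation) to lift the degeneracy.
[CdCl₆]⁴−: Ligand charges: each chloride is −1. With an overall charge of −4 the cadmium centre must be in the +2 oxidation state. Group 12 minus oxidation state 2 gives a d¹⁰ configuration. The d¹⁰ configuration leaves the e_g set evenly filled (or empty) — no strong Jahn–Teller driving force.

[Cr(NCS)₆]⁴−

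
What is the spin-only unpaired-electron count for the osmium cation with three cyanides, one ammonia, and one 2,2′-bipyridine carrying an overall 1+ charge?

2

Each cyanide is −1; ammonia is neutral; 2,2′-bipyridine is neutral; balancing the +1 overall charge requires Os(IV).
Os sits in group 8, so the d-electron count is 8 − 4 = 4.
Counting donor atoms: 3×cyanide (monodentate) → 3 donors; 1×ammonia (monodentate) → 1 donor; 1×2,2′-bipyridine (bidentate) → 2 donors. Coordination number = 6.
The spin state decides the count: a 5d ion has a large Δₒ and is invariably low-spin.
An octahedral low-spin d⁴ ion is t₂g⁴e_g⁰, giving 2 unpaired electrons.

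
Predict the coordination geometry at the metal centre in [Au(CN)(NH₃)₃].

Each cyanide is −1; ammonia is neutral; balancing the 0 overall charge requires Au(I).
Gold is a group-11 element; Au(I) is therefore d¹⁰.
Coordination number: 4.
A d¹⁰ ion has no crystal-field stabilisation preference between square planar and tetrahedral, so four ligands adopt the sterically favoured tetrahedral geometry.

tetrahedral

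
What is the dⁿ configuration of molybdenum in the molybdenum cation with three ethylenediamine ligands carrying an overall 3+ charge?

d3

Summing ligand charges against the +3 overall charge gives an oxidation state of +3 for molybdenum.
Group 6 minus oxidation state 3 gives a d³ configuration.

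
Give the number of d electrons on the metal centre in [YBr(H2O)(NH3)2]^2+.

d0

Each bromide is −1; water is neutral; ammonia is neutral; balancing the +2 overall charge requires Y(III).
Group 3 minus oxidation state 3 gives a d⁰ configuration.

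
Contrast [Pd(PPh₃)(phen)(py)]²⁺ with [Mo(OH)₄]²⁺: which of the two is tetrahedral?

For [Pd(PPh₃)(phen)(py)]²⁺: Ligand charges: triphenylphosphine is neutral; 1,10-phenanthroline is neutral; pyridine is neutral. With an overall charge of +2 the palladium centre must be in the +2 oxidation state. Group 10 minus oxidation state 2 gives a d⁸ configuration. A 4d d⁸ ion has a large crystal-field splitting; square planar leaves the high-energy d_{x²−y²} orbital empty and maximises CFSE. → square planar.
For [Mo(OH)₄]²⁺: Each hydroxide is −1; balancing the +2 overall charge requires Mo(VI). Group 6 minus oxidation state 6 gives a d⁰ configuration. A d⁰ ion has no crystal-field stabilisation preference between square planar and tetrahedral, so four ligands adopt the sterically favoured tetrahedral geometry. → tetrahedral.

[Mo(OH)₄]²⁺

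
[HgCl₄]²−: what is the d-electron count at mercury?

d10

Each chloride is −1; balancing the −2 overall charge requires Hg(II).
Mercury is a group-12 element; Hg(II) is therefore d¹⁰.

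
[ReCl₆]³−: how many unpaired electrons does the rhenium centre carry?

2

Ligand charges: each chloride is −1. With an overall charge of −3 the rhenium centre must be in the +3 oxidation state.
Re sits in group 7, so the d-electron count is 7 − 3 = 4.
The spin state decides the count: a 5d ion has a large Δₒ and is invariably low-spin.
An octahedral low-spin d⁴ ion is t₂g⁴e_g⁰, giving 2 unpaired electrons.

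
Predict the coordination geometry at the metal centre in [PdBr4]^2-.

Summing ligand charges against the −2 overall charge gives an oxidation state of +2 for palladium.
Pd sits in group 10, so the d-electron count is 10 − 2 = 8.
Coordination number: 4.
A 4d d⁸ ion has a large crystal-field splitting; square planar leaves the high-energy d_{x²−y²} orbital empty and maximises CFSE.

square planar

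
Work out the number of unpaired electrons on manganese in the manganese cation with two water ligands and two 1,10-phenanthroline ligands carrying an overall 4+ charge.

Ligand charges: water is neutral; 1,10-phenanthroline is neutral. With an overall charge of +4 the manganese centre must be in the +4 oxidation state.
Mn sits in group 7, so the d-electron count is 7 − 4 = 3.
Counting donor atoms: 2×water (monodentate) → 2 donors; 2×1,10-phenanthroline (bidentate) → 4 donors. Coordination number = 6.
In an octahedral field the d³ configuration is t₂g³e_g⁰ (only one arrangement possible), giving 3 unpaired electrons.

3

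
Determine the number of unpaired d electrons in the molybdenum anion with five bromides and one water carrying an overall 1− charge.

2 unpaired electrons

Each bromide is −1; water is neutral; balancing the −1 overall charge requires Mo(IV).
Group 6 minus oxidation state 4 gives a d² configuration.
In an octahedral field the d² configuration is t₂g²e_g⁰ (only one arrangement possible), giving 2 unpaired electrons.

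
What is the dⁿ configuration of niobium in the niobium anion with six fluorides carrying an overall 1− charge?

Ligand charges: each fluoride is −1. With an overall charge of −1 the niobium centre must be in the +5 oxidation state.
Nb sits in group 5, so the d-electron count is 5 − 5 = 0.

d⁰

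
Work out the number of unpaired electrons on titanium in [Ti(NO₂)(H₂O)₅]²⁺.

1 unpaired electron

Each nitro (N-bound nitrite) is −1; water is neutral; balancing the +2 overall charge requires Ti(III).
Ti sits in group 4, so the d-electron count is 4 − 3 = 1.
In an octahedral field the d¹ configuration is t₂g¹e_g⁰ (only one arrangement possible), giving 1 unpaired electron.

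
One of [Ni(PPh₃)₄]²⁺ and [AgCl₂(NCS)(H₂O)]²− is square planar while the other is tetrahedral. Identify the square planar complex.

For [Ni(PPh₃)₄]²⁺: Triphenylphosphine is neutral; balancing the +2 overall charge requires Ni(II). Nickel is a group-10 element; Ni(II) is therefore d⁸. Triphenylphosphine is a strong-field ligand (high in the spectrochemical series). A 3d d⁸ ion with strong-field ligands gains enough CFSE to favour square planar over tetrahedral. → square planar.
For [AgCl₂(NCS)(H₂O)]²−: Summing ligand charges against the −2 overall charge gives an oxidation state of +1 for silver. Silver is a group-11 element; Ag(I) is therefore d¹⁰. A d¹⁰ ion has no crystal-field stabilisation preference between square planar and tetrahedral, so four ligands adopt the sterically favoured tetrahedral geometry. → tetrahedral.

[Ni(PPh₃)₄]²⁺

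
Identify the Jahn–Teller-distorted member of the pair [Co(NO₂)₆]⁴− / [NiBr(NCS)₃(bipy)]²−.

[Co(NO₂)₆]⁴−

[Co(NO₂)₆]⁴−: Summing ligand charges against the −4 overall charge gives an oxidation state of +2 for cobalt. Cobalt is a group-9 element; Co(II) is therefore d⁷. Nitro (N-bound nitrite) is a strong-field ligand (high in the spectrochemical series) for a first-row metal, so the complex is low-spin. The t₂g⁶e_g¹ (low-spin) configuration has an unevenly filled e_g set; the Jahn–Teller theorem predicts a tetragonal distortion (typically axial elongation) to lift the degeneracy.
[NiBr(NCS)₃(bipy)]²−: Summing ligand charges against the −2 overall charge gives an oxidation state of +2 for nickel. Ni sits in group 10, so the d-electron count is 10 − 2 = 8. The d⁸ configuration leaves the e_g set evenly filled (or empty) — no strong Jahn–Teller driving force.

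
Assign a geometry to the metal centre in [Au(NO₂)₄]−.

Each nitro (N-bound nitrite) is −1; balancing the −1 overall charge requires Au(III).
Group 11 minus oxidation state 3 gives a d⁸ configuration.
Coordination number: 4.
A 5d d⁸ ion has a large crystal-field splitting; square planar leaves the high-energy d_{x²−y²} orbital empty and maximises CFSE.

square planar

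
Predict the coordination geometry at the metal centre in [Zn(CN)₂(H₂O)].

trigonal planar

Ligand charges: each cyanide is −1; water is neutral. With an overall charge of 0 the zinc centre must be in the +2 oxidation state.
Zn sits in group 12, so the d-electron count is 12 − 2 = 10.
Coordination number: 3.
Three ligands around a d¹⁰ centre minimise repulsion in a trigonal-planar arrangement.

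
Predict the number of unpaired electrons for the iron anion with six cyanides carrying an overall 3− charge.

Summing ligand charges against the −3 overall charge gives an oxidation state of +3 for iron.
Iron is a group-8 element; Fe(III) is therefore d⁵.
The spin state decides the count: Cyanide is a strong-field ligand (high in the spectrochemical series) for a first-row metal, so the complex is low-spin.
An octahedral low-spin d⁵ ion is t₂g⁵e_g⁰, giving 1 unpaired electron.

1 unpaired electron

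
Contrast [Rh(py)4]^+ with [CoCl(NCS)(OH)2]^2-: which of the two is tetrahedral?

For [Rh(py)4]^+: Summing ligand charges against the +1 overall charge gives an oxidation state of +1 for rhodium. Rhodium is a group-9 element; Rh(I) is therefore d⁸. A 4d d⁸ ion has a large crystal-field splitting; square planar leaves the high-energy d_{x²−y²} orbital empty and maximises CFSE. → square planar.
For [CoCl(NCS)(OH)2]^2-: Summing ligand charges against the −2 overall charge gives an oxidation state of +2 for cobalt. Co sits in group 9, so the d-electron count is 9 − 2 = 7. For a high-spin 3d d⁷ ion with weak-field ligands the small Δₜ gives little square-planar CFSE advantage, so four ligands adopt the sterically favoured tetrahedral geometry. → tetrahedral.

[CoCl(NCS)(OH)2]^2-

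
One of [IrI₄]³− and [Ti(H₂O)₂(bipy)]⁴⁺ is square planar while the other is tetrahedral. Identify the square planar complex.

For [IrI₄]³−: Ligand charges: each iodide is −1. With an overall charge of −3 the iridium centre must be in the +1 oxidation state. Group 9 minus oxidation state 1 gives a d⁸ configuration. A 5d d⁸ ion has a large crystal-field splitting; square planar leaves the high-energy d_{x²−y²} orbital empty and maximises CFSE. → square planar.
For [Ti(H₂O)₂(bipy)]⁴⁺: Ligand charges: water is neutral; 2,2′-bipyridine is neutral. With an overall charge of +4 the titanium centre must be in the +4 oxidation state. Titanium is a group-4 element; Ti(IV) is therefore d⁰. A d⁰ ion has no crystal-field stabilisation preference between square planar and tetrahedral, so four ligands adopt the sterically favoured tetrahedral geometry. → tetrahedral.

[IrI₄]³−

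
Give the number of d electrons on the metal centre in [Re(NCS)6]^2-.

Summing ligand charges against the −2 overall charge gives an oxidation state of +4 for rhenium.
Re sits in group 7, so the d-electron count is 7 − 4 = 3.

d³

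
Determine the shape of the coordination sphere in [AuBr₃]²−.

trigonal planar

Ligand charges: each bromide is −1. With an overall charge of −2 the gold centre must be in the +1 oxidation state.
Gold is a group-11 element; Au(I) is therefore d¹⁰.
With 3 monodentate ligands the coordination number is 3.
Three ligands around a d¹⁰ centre minimise repulsion in a trigonal-planar arrangement.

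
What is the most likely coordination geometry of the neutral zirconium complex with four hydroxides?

Each hydroxide is −1; balancing the 0 overall charge requires Zr(IV).
Group 4 minus oxidation state 4 gives a d⁰ configuration.
Coordination number: 4.
A d⁰ ion has no crystal-field stabilisation preference between square planar and tetrahedral, so four ligands adopt the sterically favoured tetrahedral geometry.

tetrahedral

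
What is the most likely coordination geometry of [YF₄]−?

tetrahedral

Ligand charges: each fluoride is −1. With an overall charge of −1 the yttrium centre must be in the +3 oxidation state.
Group 3 minus oxidation state 3 gives a d⁰ configuration.
With 4 monodentate ligands the coordination number is 4.
A d⁰ ion has no crystal-field stabilisation preference between square planar and tetrahedral, so four ligands adopt the sterically favoured tetrahedral geometry.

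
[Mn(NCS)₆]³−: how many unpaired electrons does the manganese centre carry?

4 unpaired electrons

Each isothiocyanate is −1; balancing the −3 overall charge requires Mn(III).
Manganese is a group-7 element; Mn(III) is therefore d⁴.
The spin state decides the count: Isothiocyanate is a weak-field ligand for a first-row metal, so the complex is high-spin.
An octahedral high-spin d⁴ ion is t₂g³e_g¹, giving 4 unpaired electrons.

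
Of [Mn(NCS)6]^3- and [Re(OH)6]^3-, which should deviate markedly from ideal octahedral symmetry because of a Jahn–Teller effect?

[Mn(NCS)6]^3-: Ligand charges: each isothiocyanate is −1. With an overall charge of −3 the manganese centre must be in the +3 oxidation state. Mn sits in group 7, so the d-electron count is 7 − 3 = 4. Isothiocyanate is a weak-field ligand for a first-row metal, so the complex is high-spin. The t₂g³e_g¹ (high-spin) configuration has an unevenly filled e_g set; the Jahn–Teller theorem predicts a tetragonal distortion (typically axial elongation) to lift the degeneracy.
[Re(OH)6]^3-: Ligand charges: each hydroxide is −1. With an overall charge of −3 the rhenium centre must be in the +3 oxidation state. Re sits in group 7, so the d-electron count is 7 − 3 = 4. A 5d ion has a large Δₒ and is invariably low-spin. The d⁴ configuration leaves the e_g set evenly filled (or empty) — no strong Jahn–Teller driving force.

[Mn(NCS)6]^3-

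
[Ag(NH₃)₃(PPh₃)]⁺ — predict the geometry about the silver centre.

Ammonia is neutral; triphenylphosphine is neutral; balancing the +1 overall charge requires Ag(I).
Ag sits in group 11, so the d-electron count is 11 − 1 = 10.
With 4 monodentate ligands the coordination number is 4.
A d¹⁰ ion has no crystal-field stabilisation preference between square planar and tetrahedral, so four ligands adopt the sterically favoured tetrahedral geometry.

tetrahedral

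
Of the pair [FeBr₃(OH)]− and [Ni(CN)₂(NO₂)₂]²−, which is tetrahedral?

For [FeBr₃(OH)]−: Summing ligand charges against the −1 overall charge gives an oxidation state of +3 for iron. Iron is a group-8 element; Fe(III) is therefore d⁵. A high-spin d⁵ ion has zero CFSE in either geometry, so four ligands adopt the sterically favoured tetrahedral geometry. → tetrahedral.
For [Ni(CN)₂(NO₂)₂]²−: Summing ligand charges against the −2 overall charge gives an oxidation state of +2 for nickel. Nickel is a group-10 element; Ni(II) is therefore d⁸. Cyanide and nitro (N-bound nitrite) are strong-field ligands (high in the spectrochemical series). A 3d d⁸ ion with strong-field ligands gains enough CFSE to favour square planar over tetrahedral. → square planar.

[FeBr₃(OH)]−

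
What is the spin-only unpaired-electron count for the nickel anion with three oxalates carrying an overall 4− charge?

2

Summing ligand charges against the −4 overall charge gives an oxidation state of +2 for nickel.
Ni sits in group 10, so the d-electron count is 10 − 2 = 8.
Counting donor atoms: 3×oxalate (bidentate) → 6 donors. Coordination number = 6.
In an octahedral field the d⁸ configuration is t₂g⁶e_g² (only one arrangement possible), giving 2 unpaired electrons.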